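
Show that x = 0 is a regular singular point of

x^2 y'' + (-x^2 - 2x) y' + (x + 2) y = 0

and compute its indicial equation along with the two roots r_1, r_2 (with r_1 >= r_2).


Divide by x^2 to reach normal form y'' + P_1(x) y' + P_2(x) y = 0 with P_1(x) = -1 - 2/x and P_2(x) = 1/x + 2/x^2.
x = 0 is a singular point because the y'-coefficient -1 - 2/x has a pole at x = 0 and the y-coefficient 1/x + 2/x^2 has a pole at x = 0.
It is a regular singular point because x P_1(x) = p(x) = -x - 2 and x^2 P_2(x) = q(x) = x + 2 are polynomials, hence analytic at x = 0.
p(0) = -2,  q(0) = 2.
Indicial equation: r(r-1) + p(0) r + q(0) = 0, i.e. r^2 + (p(0) - 1) r + q(0) = 0, i.e. r^2 - 3 r + 2 = 0.
Discriminant: (-3)^2 - 4(2) = 1, so r = (3 ± 1)/2.
Solving: r_1 = 2, r_2 = 1.

indicial: r^2 - 3 r + 2 = 0; roots r_1 = 2, r_2 = 1


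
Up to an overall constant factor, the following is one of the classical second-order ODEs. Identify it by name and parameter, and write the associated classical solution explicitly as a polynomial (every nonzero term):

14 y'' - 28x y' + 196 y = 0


All three coefficients share the factor 14; dividing through by 14 gives  y'' - 2x y' + 14 y = 0.
This matches the Hermite equation y'' - 2x y' + 2n y = 0 with 2n = 14, so n = 7; the polynomial solution is H_7(x).
With y = sum_k a_k x^k, matching x^k gives (k+2)(k+1) a_{k+2} = 2(k - n) a_k = 2(k - 7) a_k. The right side vanishes at k = 7, so the series with the parity of 7 terminates at degree 7.
Standard normalization: leading coefficient of H_n is 2^n, so a_7 = 2^7 = 128. Work downward with a_k = (k+1)(k+2) a_{k+2} / (2(k - n)):
  a_5 = (6)(7)(128) / (2(5 - 7)) = 5376/(-4) = -1344
  a_3 = (4)(5)(-1344) / (2(3 - 7)) = -26880/(-8) = 3360
  a_1 = (2)(3)(3360) / (2(1 - 7)) = 20160/(-12) = -1680
Hence H_7(x) = 128 x^7 - 1344 x^5 + 3360 x^3 - 1680 x.

H_7(x); series = 128 x^7 - 1344 x^5 + 3360 x^3 - 1680 x


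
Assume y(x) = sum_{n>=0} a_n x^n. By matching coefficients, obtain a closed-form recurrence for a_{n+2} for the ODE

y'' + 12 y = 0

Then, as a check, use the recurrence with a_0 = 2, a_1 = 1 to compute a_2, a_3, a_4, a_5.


Substitute y = sum_n a_n x^n into y'' + (const) y = 0.
y''(x) = sum_{n>=0} (n+2)(n+1) a_{n+2} x^n.
The ODE becomes sum_n [(n+2)(n+1) a_{n+2} + 12 a_n] x^n = 0.
Setting each coefficient to zero gives the recurrence:
  (n+2)(n+1) a_{n+2} + 12 a_n = 0,
  a_{n+2} = -12 / ((n+1)(n+2)) a_n.

Check with a_0 = 2, a_1 = 1 (apply the recurrence for n = 0, 1, 2, 3): a_0 = 2, a_1 = 1, a_2 = -12, a_3 = -2, a_4 = 12, a_5 = 6/5.

a_{n+2} = -12/((n+1)(n+2)) * a_n; check: a_0 = 2, a_1 = 1, a_2 = -12, a_3 = -2, a_4 = 12, a_5 = 6/5


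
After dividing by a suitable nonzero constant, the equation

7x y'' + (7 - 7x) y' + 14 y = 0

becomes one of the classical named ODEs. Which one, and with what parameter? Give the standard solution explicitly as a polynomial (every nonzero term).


All three coefficients share the factor 7; dividing through by 7 gives  x y'' + (1 - x) y' + 2 y = 0.
This matches the Laguerre equation x y'' + (1 - x) y' + n y = 0 with n = 2; the polynomial solution is L_2(x).
With y = sum_k a_k x^k, matching x^k gives (k+1)k a_{k+1} + (k+1) a_{k+1} - k a_k + n a_k = 0, i.e. (k+1)^2 a_{k+1} = (k - n) a_k = (k - 2) a_k. The right side vanishes at k = 2, so the series terminates at degree 2.
Standard normalization L_n(0) = 1 gives a_0 = 1. Work upward with a_{k+1} = (k - 2) a_k / (k+1)^2:
  a_1 = (0 - 2)(1) / 1^2 = -2/1 = -2
  a_2 = (1 - 2)(-2) / 2^2 = 2/4 = 1/2
Hence L_2(x) = x^2/2 - 2 x + 1.

L_2(x); series = x^2/2 - 2 x + 1


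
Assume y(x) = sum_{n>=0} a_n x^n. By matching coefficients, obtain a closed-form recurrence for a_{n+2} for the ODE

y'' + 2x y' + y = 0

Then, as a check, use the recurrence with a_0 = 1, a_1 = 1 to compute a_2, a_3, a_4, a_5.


Substitute y = sum_n a_n x^n.
y''(x) has coefficient (n+2)(n+1) a_{n+2} at x^n;
2 x y'(x) has coefficient 2 n a_n at x^n (shift);
y(x) has coefficient 1 a_n at x^n.
Matching x^n: (n+2)(n+1) a_{n+2} + (2n + 1) a_n = 0.
Thus a_{n+2} = (-2n - 1) / ((n+1)(n+2)) * a_n.

Check with a_0 = 1, a_1 = 1 (apply the recurrence for n = 0, 1, 2, 3): a_0 = 1, a_1 = 1, a_2 = -1/2, a_3 = -1/2, a_4 = 5/24, a_5 = 7/40.

a_(n+2) = (-2n - 1) / ((n+1)(n+2)) * a_n; check: a_0 = 1, a_1 = 1, a_2 = -1/2, a_3 = -1/2, a_4 = 5/24, a_5 = 7/40


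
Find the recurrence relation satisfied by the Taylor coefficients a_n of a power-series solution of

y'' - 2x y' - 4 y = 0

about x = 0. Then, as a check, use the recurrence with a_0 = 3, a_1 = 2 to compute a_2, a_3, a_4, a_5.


Substitute y = sum_n a_n x^n.
y''(x) has coefficient (n+2)(n+1) a_{n+2} at x^n;
-2 x y'(x) has coefficient -2 n a_n at x^n (shift);
-4 y(x) has coefficient -4 a_n at x^n.
Matching x^n: (n+2)(n+1) a_{n+2} + (-2n - 4) a_n = 0.
Thus a_{n+2} = (2n + 4) / ((n+1)(n+2)) * a_n.

Check with a_0 = 3, a_1 = 2 (apply the recurrence for n = 0, 1, 2, 3): a_0 = 3, a_1 = 2, a_2 = 6, a_3 = 2, a_4 = 4, a_5 = 1.

a_(n+2) = (2n + 4) / ((n+1)(n+2)) * a_n; check: a_0 = 3, a_1 = 2, a_2 = 6, a_3 = 2, a_4 = 4, a_5 = 1


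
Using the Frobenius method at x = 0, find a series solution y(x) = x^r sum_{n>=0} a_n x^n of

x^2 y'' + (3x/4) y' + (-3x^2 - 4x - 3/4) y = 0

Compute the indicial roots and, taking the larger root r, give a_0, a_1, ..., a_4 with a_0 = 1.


Write in Frobenius form y'' + (p(x)/x) y' + (q(x)/x^2) y = 0:
  p(x) = 3/4,  q(x) = -3x^2 - 4x - 3/4.
Indicial equation: r(r-1) + (3/4) r + (-3/4) = 0 -> roots r_1 = 1, r_2 = -3/4.
Take r = r_1 = 1. Let y(x) = x^r sum_{n>=0} a_n x^n with a_0 = 1.
Substitute y = x^r sum a_n x^n and match x^{r+n}. The recurrence is
  D(n) a_n - 4 a_{n-1} - 3 a_{n-2} = 0,  where D(n) = (r+n)(r+n-1) + (3/4)(r+n) + (-3/4).
  a_n = [4 a_{n-1} + 3 a_{n-2}] / D(n).
Since the indicial polynomial factors as (r - r_1)(r - r_2), D(n) = (r_1 + n - r_1)(r_1 + n - r_2) = n(n + 7/4).
Evaluating step by step (a_0 = 1):
  n = 1: D(1) = 1(1 + 7/4) = 11/4; numerator = 4(1) = 4; a_1 = (4)/(11/4) = 16/11
  n = 2: D(2) = 2(2 + 7/4) = 15/2; numerator = 4(16/11) + 3(1) = 97/11; a_2 = (97/11)/(15/2) = 194/165
  n = 3: D(3) = 3(3 + 7/4) = 57/4; numerator = 4(194/165) + 3(16/11) = 136/15; a_3 = (136/15)/(57/4) = 544/855
  n = 4: D(4) = 4(4 + 7/4) = 23; numerator = 4(544/855) + 3(194/165) = 11422/1881; a_4 = (11422/1881)/(23) = 11422/43263

r = 1; a_0 = 1; a_1 = 16/11; a_2 = 194/165; a_3 = 544/855; a_4 = 11422/43263


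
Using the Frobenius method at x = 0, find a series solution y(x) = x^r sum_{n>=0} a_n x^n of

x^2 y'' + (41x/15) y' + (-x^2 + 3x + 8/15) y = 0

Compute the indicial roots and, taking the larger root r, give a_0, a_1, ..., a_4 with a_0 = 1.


Write in Frobenius form y'' + (p(x)/x) y' + (q(x)/x^2) y = 0:
  p(x) = 41/15,  q(x) = -x^2 + 3x + 8/15.
Indicial equation: r(r-1) + (41/15) r + (8/15) = 0 -> roots r_1 = -2/5, r_2 = -4/3.
Take r = r_1 = -2/5. Let y(x) = x^r sum_{n>=0} a_n x^n with a_0 = 1.
Substitute y = x^r sum a_n x^n and match x^{r+n}. The recurrence is
  D(n) a_n + 3 a_{n-1} - 1 a_{n-2} = 0,  where D(n) = (r+n)(r+n-1) + (41/15)(r+n) + (8/15).
  a_n = [-3 a_{n-1} + 1 a_{n-2}] / D(n).
Since the indicial polynomial factors as (r - r_1)(r - r_2), D(n) = (r_1 + n - r_1)(r_1 + n - r_2) = n(n + 14/15).
Evaluating step by step (a_0 = 1):
  n = 1: D(1) = 1(1 + 14/15) = 29/15; numerator = -3(1) = -3; a_1 = (-3)/(29/15) = -45/29
  n = 2: D(2) = 2(2 + 14/15) = 88/15; numerator = -3(-45/29) + 1(1) = 164/29; a_2 = (164/29)/(88/15) = 615/638
  n = 3: D(3) = 3(3 + 14/15) = 59/5; numerator = -3(615/638) + 1(-45/29) = -2835/638; a_3 = (-2835/638)/(59/5) = -14175/37642
  n = 4: D(4) = 4(4 + 14/15) = 296/15; numerator = -3(-14175/37642) + 1(615/638) = 39405/18821; a_4 = (39405/18821)/(296/15) = 15975/150568

r = -2/5; a_0 = 1; a_1 = -45/29; a_2 = 615/638; a_3 = -14175/37642; a_4 = 15975/150568


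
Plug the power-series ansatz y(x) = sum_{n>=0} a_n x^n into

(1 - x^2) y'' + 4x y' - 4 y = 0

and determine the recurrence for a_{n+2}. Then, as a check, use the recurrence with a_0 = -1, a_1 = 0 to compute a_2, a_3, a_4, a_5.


Substitute y = sum_n a_n x^n.
(1 - 1 x^2) y'' contributes (n+2)(n+1) a_{n+2} - n(n-1) a_n at x^n.
4 x y'(x) contributes 4 n a_n at x^n.
-4 y(x) contributes -4 a_n at x^n.
Matching x^n: (n+2)(n+1) a_{n+2} + (-n(n-1) + 4 n - 4) a_n = 0.
Thus a_{n+2} = (n(n-1) - 4 n + 4) / ((n+1)(n+2)) * a_n.

Check with a_0 = -1, a_1 = 0 (apply the recurrence for n = 0, 1, 2, 3): a_0 = -1, a_1 = 0, a_2 = -2, a_3 = 0, a_4 = 1/3, a_5 = 0.

a_(n+2) = (n(n-1) - 4 n + 4) / ((n+1)(n+2)) * a_n; check: a_0 = -1, a_1 = 0, a_2 = -2, a_3 = 0, a_4 = 1/3, a_5 = 0


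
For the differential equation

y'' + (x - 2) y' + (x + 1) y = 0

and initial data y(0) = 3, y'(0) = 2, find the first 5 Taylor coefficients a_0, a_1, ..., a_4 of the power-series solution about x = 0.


Ansatz: y(x) = sum_{n>=0} a_n x^n, so y'(x) = sum_{n>=1} n a_n x^(n-1) and y''(x) = sum_{n>=2} n(n-1) a_n x^(n-2).
Substitute into P(x) y'' + Q(x) y' + R(x) y = 0 with P(x) = 1, Q(x) = x - 2, R(x) = x + 1, and match powers of x.
Initial conditions: a_0 = 3, a_1 = 2.
Setting the coefficient of each power of x to zero and solving order by order (substituting the coefficients already found):
  x^0: 2 a_2 - 2 a_1 + a_0 = 0  ->  2 a_2 = 2 a_1 - a_0 = 1  ->  a_2 = 1/2
  x^1: 6 a_3 - 4 a_2 + 2 a_1 + a_0 = 0  ->  6 a_3 = 4 a_2 - 2 a_1 - a_0 = -5  ->  a_3 = -5/6
  x^2: 12 a_4 - 6 a_3 + 3 a_2 + a_1 = 0  ->  12 a_4 = 6 a_3 - 3 a_2 - a_1 = -17/2  ->  a_4 = -17/24
Truncated series: y(x) = 3 + 2 x + (1/2) x^2 - (5/6) x^3 - (17/24) x^4 + O(x^5).

a_0 = 3; a_1 = 2; a_2 = 1/2; a_3 = -5/6; a_4 = -17/24


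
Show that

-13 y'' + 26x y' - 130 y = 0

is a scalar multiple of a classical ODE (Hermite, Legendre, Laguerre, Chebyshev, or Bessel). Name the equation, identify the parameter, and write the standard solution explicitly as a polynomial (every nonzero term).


All three coefficients share the factor -13; dividing through by -13 gives  y'' - 2x y' + 10 y = 0.
This matches the Hermite equation y'' - 2x y' + 2n y = 0 with 2n = 10, so n = 5; the polynomial solution is H_5(x).
With y = sum_k a_k x^k, matching x^k gives (k+2)(k+1) a_{k+2} = 2(k - n) a_k = 2(k - 5) a_k. The right side vanishes at k = 5, so the series with the parity of 5 terminates at degree 5.
Standard normalization: leading coefficient of H_n is 2^n, so a_5 = 2^5 = 32. Work downward with a_k = (k+1)(k+2) a_{k+2} / (2(k - n)):
  a_3 = (4)(5)(32) / (2(3 - 5)) = 640/(-4) = -160
  a_1 = (2)(3)(-160) / (2(1 - 5)) = -960/(-8) = 120
Hence H_5(x) = 32 x^5 - 160 x^3 + 120 x.

H_5(x); series = 32 x^5 - 160 x^3 + 120 x


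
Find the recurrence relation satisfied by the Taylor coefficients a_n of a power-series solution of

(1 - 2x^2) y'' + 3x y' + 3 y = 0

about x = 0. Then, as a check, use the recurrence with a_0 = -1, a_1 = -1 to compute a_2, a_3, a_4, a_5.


Substitute y = sum_n a_n x^n.
(1 - 2 x^2) y'' contributes (n+2)(n+1) a_{n+2} - 2 n(n-1) a_n at x^n.
3 x y'(x) contributes 3 n a_n at x^n.
3 y(x) contributes 3 a_n at x^n.
Matching x^n: (n+2)(n+1) a_{n+2} + (-2 n(n-1) + 3 n + 3) a_n = 0.
Thus a_{n+2} = (2 n(n-1) - 3 n - 3) / ((n+1)(n+2)) * a_n.

Check with a_0 = -1, a_1 = -1 (apply the recurrence for n = 0, 1, 2, 3): a_0 = -1, a_1 = -1, a_2 = 3/2, a_3 = 1, a_4 = -5/8, a_5 = 0.

a_(n+2) = (2 n(n-1) - 3 n - 3) / ((n+1)(n+2)) * a_n; check: a_0 = -1, a_1 = -1, a_2 = 3/2, a_3 = 1, a_4 = -5/8, a_5 = 0


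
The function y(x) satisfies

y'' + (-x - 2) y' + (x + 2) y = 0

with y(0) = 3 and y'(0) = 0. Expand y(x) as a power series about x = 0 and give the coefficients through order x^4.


Ansatz: y(x) = sum_{n>=0} a_n x^n, so y'(x) = sum_{n>=1} n a_n x^(n-1) and y''(x) = sum_{n>=2} n(n-1) a_n x^(n-2).
Substitute into P(x) y'' + Q(x) y' + R(x) y = 0 with P(x) = 1, Q(x) = -x - 2, R(x) = x + 2, and match powers of x.
Initial conditions: a_0 = 3, a_1 = 0.
Setting the coefficient of each power of x to zero and solving order by order (substituting the coefficients already found):
  x^0: 2 a_2 - 2 a_1 + 2 a_0 = 0  ->  2 a_2 = 2 a_1 - 2 a_0 = -6  ->  a_2 = -3
  x^1: 6 a_3 - 4 a_2 + a_1 + a_0 = 0  ->  6 a_3 = 4 a_2 - a_1 - a_0 = -15  ->  a_3 = -5/2
  x^2: 12 a_4 - 6 a_3 + a_1 = 0  ->  12 a_4 = 6 a_3 - a_1 = -15  ->  a_4 = -5/4
Truncated series: y(x) = 3 - 3 x^2 - (5/2) x^3 - (5/4) x^4 + O(x^5).

a_0 = 3; a_1 = 0; a_2 = -3; a_3 = -5/2; a_4 = -5/4


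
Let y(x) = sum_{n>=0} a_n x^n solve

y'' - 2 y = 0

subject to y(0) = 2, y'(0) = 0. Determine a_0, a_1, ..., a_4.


Ansatz: y(x) = sum_{n>=0} a_n x^n, so y'(x) = sum_{n>=1} n a_n x^(n-1) and y''(x) = sum_{n>=2} n(n-1) a_n x^(n-2).
Substitute into P(x) y'' + Q(x) y' + R(x) y = 0 with P(x) = 1, Q(x) = 0, R(x) = -2, and match powers of x.
Initial conditions: a_0 = 2, a_1 = 0.
Setting the coefficient of each power of x to zero and solving order by order (substituting the coefficients already found):
  x^0: 2 a_2 - 2 a_0 = 0  ->  2 a_2 = 2 a_0 = 4  ->  a_2 = 2
  x^1: 6 a_3 - 2 a_1 = 0  ->  6 a_3 = 2 a_1 = 0  ->  a_3 = 0
  x^2: 12 a_4 - 2 a_2 = 0  ->  12 a_4 = 2 a_2 = 4  ->  a_4 = 1/3
Truncated series: y(x) = 2 + 2 x^2 + (1/3) x^4 + O(x^5).

a_0 = 2; a_1 = 0; a_2 = 2; a_3 = 0; a_4 = 1/3


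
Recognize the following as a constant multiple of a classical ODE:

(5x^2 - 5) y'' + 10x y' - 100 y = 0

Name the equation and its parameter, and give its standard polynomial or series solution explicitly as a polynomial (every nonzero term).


All three coefficients share the factor -5; dividing through by -5 gives  (1 - x^2) y'' - 2x y' + 20 y = 0.
This matches the Legendre equation (1 - x^2) y'' - 2x y' + n(n+1) y = 0 (note the -2x y' term) with n(n+1) = 20, so n = 4; the polynomial solution is P_4(x).
With y = sum_k a_k x^k, matching x^k gives (k+2)(k+1) a_{k+2} = [k(k+1) - n(n+1)] a_k = (k - 4)(k + 5) a_k. The right side vanishes at k = 4, so the series with the parity of 4 terminates at degree 4.
Standard normalization (P_n(1) = 1): leading coefficient (2n)!/(2^n (n!)^2) = 40320/(16*576) = 35/8, so a_4 = 35/8. Work downward with a_k = (k+1)(k+2) a_{k+2} / ((k - 4)(k + 5)):
  a_2 = (3)(4)(35/8) / ((2 - 4)(2 + 5)) = (105/2)/(-14) = -15/4
  a_0 = (1)(2)(-15/4) / ((0 - 4)(0 + 5)) = (-15/2)/(-20) = 3/8
Hence P_4(x) = 35 x^4/8 - 15 x^2/4 + 3/8.

P_4(x); series = 35 x^4/8 - 15 x^2/4 + 3/8


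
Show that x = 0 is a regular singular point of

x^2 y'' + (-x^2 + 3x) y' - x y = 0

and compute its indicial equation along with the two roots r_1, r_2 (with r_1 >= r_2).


Divide by x^2 to reach normal form y'' + P_1(x) y' + P_2(x) y = 0 with P_1(x) = -1 + 3/x and P_2(x) = -1/x.
x = 0 is a singular point because the y'-coefficient -1 + 3/x has a pole at x = 0 and the y-coefficient -1/x has a pole at x = 0.
It is a regular singular point because x P_1(x) = p(x) = 3 - x and x^2 P_2(x) = q(x) = -x are polynomials, hence analytic at x = 0.
p(0) = 3,  q(0) = 0.
Indicial equation: r(r-1) + p(0) r + q(0) = 0, i.e. r^2 + (p(0) - 1) r + q(0) = 0, i.e. r^2 + 2 r = 0.
Discriminant: (2)^2 - 4(0) = 4, so r = (-2 ± 2)/2.
Solving: r_1 = 0, r_2 = -2.

indicial: r^2 + 2 r = 0; roots r_1 = 0, r_2 = -2


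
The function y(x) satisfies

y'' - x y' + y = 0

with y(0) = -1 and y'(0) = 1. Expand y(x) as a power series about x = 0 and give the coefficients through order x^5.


Ansatz: y(x) = sum_{n>=0} a_n x^n, so y'(x) = sum_{n>=1} n a_n x^(n-1) and y''(x) = sum_{n>=2} n(n-1) a_n x^(n-2).
Substitute into P(x) y'' + Q(x) y' + R(x) y = 0 with P(x) = 1, Q(x) = -x, R(x) = 1, and match powers of x.
Initial conditions: a_0 = -1, a_1 = 1.
Setting the coefficient of each power of x to zero and solving order by order (substituting the coefficients already found):
  x^0: 2 a_2 + a_0 = 0  ->  2 a_2 = -a_0 = 1  ->  a_2 = 1/2
  x^1: 6 a_3 = 0  ->  a_3 = 0
  x^2: 12 a_4 - a_2 = 0  ->  12 a_4 = a_2 = 1/2  ->  a_4 = 1/24
  x^3: 20 a_5 - 2 a_3 = 0  ->  20 a_5 = 2 a_3 = 0  ->  a_5 = 0
Truncated series: y(x) = -1 + x + (1/2) x^2 + (1/24) x^4 + O(x^6).

a_0 = -1; a_1 = 1; a_2 = 1/2; a_3 = 0; a_4 = 1/24; a_5 = 0


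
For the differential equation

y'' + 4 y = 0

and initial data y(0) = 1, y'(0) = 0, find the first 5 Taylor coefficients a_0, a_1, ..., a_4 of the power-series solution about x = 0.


Ansatz: y(x) = sum_{n>=0} a_n x^n, so y'(x) = sum_{n>=1} n a_n x^(n-1) and y''(x) = sum_{n>=2} n(n-1) a_n x^(n-2).
Substitute into P(x) y'' + Q(x) y' + R(x) y = 0 with P(x) = 1, Q(x) = 0, R(x) = 4, and match powers of x.
Initial conditions: a_0 = 1, a_1 = 0.
Setting the coefficient of each power of x to zero and solving order by order (substituting the coefficients already found):
  x^0: 2 a_2 + 4 a_0 = 0  ->  2 a_2 = -4 a_0 = -4  ->  a_2 = -2
  x^1: 6 a_3 + 4 a_1 = 0  ->  6 a_3 = -4 a_1 = 0  ->  a_3 = 0
  x^2: 12 a_4 + 4 a_2 = 0  ->  12 a_4 = -4 a_2 = 8  ->  a_4 = 2/3
Truncated series: y(x) = 1 - 2 x^2 + (2/3) x^4 + O(x^5).

a_0 = 1; a_1 = 0; a_2 = -2; a_3 = 0; a_4 = 2/3


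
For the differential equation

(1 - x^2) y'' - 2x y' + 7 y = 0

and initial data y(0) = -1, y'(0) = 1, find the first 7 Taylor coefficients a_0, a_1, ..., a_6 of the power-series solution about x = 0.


Ansatz: y(x) = sum_{n>=0} a_n x^n, so y'(x) = sum_{n>=1} n a_n x^(n-1) and y''(x) = sum_{n>=2} n(n-1) a_n x^(n-2).
Substitute into P(x) y'' + Q(x) y' + R(x) y = 0 with P(x) = 1 - x^2, Q(x) = -2x, R(x) = 7, and match powers of x.
Initial conditions: a_0 = -1, a_1 = 1.
Setting the coefficient of each power of x to zero and solving order by order (substituting the coefficients already found):
  x^0: 2 a_2 + 7 a_0 = 0  ->  2 a_2 = -7 a_0 = 7  ->  a_2 = 7/2
  x^1: 6 a_3 + 5 a_1 = 0  ->  6 a_3 = -5 a_1 = -5  ->  a_3 = -5/6
  x^2: 12 a_4 + a_2 = 0  ->  12 a_4 = -a_2 = -7/2  ->  a_4 = -7/24
  x^3: 20 a_5 - 5 a_3 = 0  ->  20 a_5 = 5 a_3 = -25/6  ->  a_5 = -5/24
  x^4: 30 a_6 - 13 a_4 = 0  ->  30 a_6 = 13 a_4 = -91/24  ->  a_6 = -91/720
Truncated series: y(x) = -1 + x + (7/2) x^2 - (5/6) x^3 - (7/24) x^4 - (5/24) x^5 - (91/720) x^6 + O(x^7).

a_0 = -1; a_1 = 1; a_2 = 7/2; a_3 = -5/6; a_4 = -7/24; a_5 = -5/24; a_6 = -91/720


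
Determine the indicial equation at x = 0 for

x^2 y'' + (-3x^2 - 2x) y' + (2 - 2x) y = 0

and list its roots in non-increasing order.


Divide by x^2 to reach normal form y'' + P_1(x) y' + P_2(x) y = 0 with P_1(x) = -3 - 2/x and P_2(x) = -2/x + 2/x^2.
x = 0 is a singular point because the y'-coefficient -3 - 2/x has a pole at x = 0 and the y-coefficient -2/x + 2/x^2 has a pole at x = 0.
It is a regular singular point because x P_1(x) = p(x) = -3x - 2 and x^2 P_2(x) = q(x) = 2 - 2x are polynomials, hence analytic at x = 0.
p(0) = -2,  q(0) = 2.
Indicial equation: r(r-1) + p(0) r + q(0) = 0, i.e. r^2 + (p(0) - 1) r + q(0) = 0, i.e. r^2 - 3 r + 2 = 0.
Discriminant: (-3)^2 - 4(2) = 1, so r = (3 ± 1)/2.
Solving: r_1 = 2, r_2 = 1.

indicial: r^2 - 3 r + 2 = 0; roots r_1 = 2, r_2 = 1


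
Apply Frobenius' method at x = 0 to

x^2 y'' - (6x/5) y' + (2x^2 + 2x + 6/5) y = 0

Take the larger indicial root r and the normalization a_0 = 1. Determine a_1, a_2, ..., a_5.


Write in Frobenius form y'' + (p(x)/x) y' + (q(x)/x^2) y = 0:
  p(x) = -6/5,  q(x) = 2x^2 + 2x + 6/5.
Indicial equation: r(r-1) + (-6/5) r + (6/5) = 0 -> roots r_1 = 6/5, r_2 = 1.
Take r = r_1 = 6/5. Let y(x) = x^r sum_{n>=0} a_n x^n with a_0 = 1.
Substitute y = x^r sum a_n x^n and match x^{r+n}. The recurrence is
  D(n) a_n + 2 a_{n-1} + 2 a_{n-2} = 0,  where D(n) = (r+n)(r+n-1) + (-6/5)(r+n) + (6/5).
  a_n = [-2 a_{n-1} - 2 a_{n-2}] / D(n).
Since the indicial polynomial factors as (r - r_1)(r - r_2), D(n) = (r_1 + n - r_1)(r_1 + n - r_2) = n(n + 1/5).
Evaluating step by step (a_0 = 1):
  n = 1: D(1) = 1(1 + 1/5) = 6/5; numerator = -2(1) = -2; a_1 = (-2)/(6/5) = -5/3
  n = 2: D(2) = 2(2 + 1/5) = 22/5; numerator = -2(-5/3) - 2(1) = 4/3; a_2 = (4/3)/(22/5) = 10/33
  n = 3: D(3) = 3(3 + 1/5) = 48/5; numerator = -2(10/33) - 2(-5/3) = 30/11; a_3 = (30/11)/(48/5) = 25/88
  n = 4: D(4) = 4(4 + 1/5) = 84/5; numerator = -2(25/88) - 2(10/33) = -155/132; a_4 = (-155/132)/(84/5) = -775/11088
  n = 5: D(5) = 5(5 + 1/5) = 26; numerator = -2(-775/11088) - 2(25/88) = -2375/5544; a_5 = (-2375/5544)/(26) = -2375/144144

r = 6/5; a_0 = 1; a_1 = -5/3; a_2 = 10/33; a_3 = 25/88; a_4 = -775/11088; a_5 = -2375/144144


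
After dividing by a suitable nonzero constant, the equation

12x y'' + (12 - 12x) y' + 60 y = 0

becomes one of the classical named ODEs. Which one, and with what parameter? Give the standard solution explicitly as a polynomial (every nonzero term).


All three coefficients share the factor 12; dividing through by 12 gives  x y'' + (1 - x) y' + 5 y = 0.
This matches the Laguerre equation x y'' + (1 - x) y' + n y = 0 with n = 5; the polynomial solution is L_5(x).
With y = sum_k a_k x^k, matching x^k gives (k+1)k a_{k+1} + (k+1) a_{k+1} - k a_k + n a_k = 0, i.e. (k+1)^2 a_{k+1} = (k - n) a_k = (k - 5) a_k. The right side vanishes at k = 5, so the series terminates at degree 5.
Standard normalization L_n(0) = 1 gives a_0 = 1. Work upward with a_{k+1} = (k - 5) a_k / (k+1)^2:
  a_1 = (0 - 5)(1) / 1^2 = -5/1 = -5
  a_2 = (1 - 5)(-5) / 2^2 = 20/4 = 5
  a_3 = (2 - 5)(5) / 3^2 = -15/9 = -5/3
  a_4 = (3 - 5)(-5/3) / 4^2 = (10/3)/16 = 5/24
  a_5 = (4 - 5)(5/24) / 5^2 = (-5/24)/25 = -1/120
Hence L_5(x) = -x^5/120 + 5 x^4/24 - 5 x^3/3 + 5 x^2 - 5 x + 1.

L_5(x); series = -x^5/120 + 5 x^4/24 - 5 x^3/3 + 5 x^2 - 5 x + 1


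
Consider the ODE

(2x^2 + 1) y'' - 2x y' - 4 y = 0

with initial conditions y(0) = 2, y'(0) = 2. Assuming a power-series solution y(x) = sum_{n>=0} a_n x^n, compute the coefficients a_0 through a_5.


Ansatz: y(x) = sum_{n>=0} a_n x^n, so y'(x) = sum_{n>=1} n a_n x^(n-1) and y''(x) = sum_{n>=2} n(n-1) a_n x^(n-2).
Substitute into P(x) y'' + Q(x) y' + R(x) y = 0 with P(x) = 2x^2 + 1, Q(x) = -2x, R(x) = -4, and match powers of x.
Initial conditions: a_0 = 2, a_1 = 2.
Setting the coefficient of each power of x to zero and solving order by order (substituting the coefficients already found):
  x^0: 2 a_2 - 4 a_0 = 0  ->  2 a_2 = 4 a_0 = 8  ->  a_2 = 4
  x^1: 6 a_3 - 6 a_1 = 0  ->  6 a_3 = 6 a_1 = 12  ->  a_3 = 2
  x^2: 12 a_4 - 4 a_2 = 0  ->  12 a_4 = 4 a_2 = 16  ->  a_4 = 4/3
  x^3: 20 a_5 + 2 a_3 = 0  ->  20 a_5 = -2 a_3 = -4  ->  a_5 = -1/5
Truncated series: y(x) = 2 + 2 x + 4 x^2 + 2 x^3 + (4/3) x^4 - (1/5) x^5 + O(x^6).

a_0 = 2; a_1 = 2; a_2 = 4; a_3 = 2; a_4 = 4/3; a_5 = -1/5


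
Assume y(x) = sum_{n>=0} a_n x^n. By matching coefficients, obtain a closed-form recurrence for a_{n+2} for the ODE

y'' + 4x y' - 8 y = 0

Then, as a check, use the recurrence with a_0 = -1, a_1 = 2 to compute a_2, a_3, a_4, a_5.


Substitute y = sum_n a_n x^n.
y''(x) has coefficient (n+2)(n+1) a_{n+2} at x^n;
4 x y'(x) has coefficient 4 n a_n at x^n (shift);
-8 y(x) has coefficient -8 a_n at x^n.
Matching x^n: (n+2)(n+1) a_{n+2} + (4n - 8) a_n = 0.
Thus a_{n+2} = (-4n + 8) / ((n+1)(n+2)) * a_n.

Check with a_0 = -1, a_1 = 2 (apply the recurrence for n = 0, 1, 2, 3): a_0 = -1, a_1 = 2, a_2 = -4, a_3 = 4/3, a_4 = 0, a_5 = -4/15.

a_(n+2) = (-4n + 8) / ((n+1)(n+2)) * a_n; check: a_0 = -1, a_1 = 2, a_2 = -4, a_3 = 4/3, a_4 = 0, a_5 = -4/15


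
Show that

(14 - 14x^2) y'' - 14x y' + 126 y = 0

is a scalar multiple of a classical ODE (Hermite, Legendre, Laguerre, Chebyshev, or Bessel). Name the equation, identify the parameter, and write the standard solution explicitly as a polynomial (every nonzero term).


All three coefficients share the factor 14; dividing through by 14 gives  (1 - x^2) y'' - x y' + 9 y = 0.
This matches the Chebyshev equation (1 - x^2) y'' - x y' + n^2 y = 0 (note the -x y' term, not -2x y') with n^2 = 9, so n = 3; the polynomial solution is T_3(x).
With y = sum_k a_k x^k, matching x^k gives (k+2)(k+1) a_{k+2} = (k^2 - n^2) a_k = (k - 3)(k + 3) a_k. The right side vanishes at k = 3, so the series with the parity of 3 terminates at degree 3.
Standard normalization: leading coefficient of T_n is 2^(n-1), so a_3 = 2^2 = 4. Work downward with a_k = (k+1)(k+2) a_{k+2} / ((k - 3)(k + 3)):
  a_1 = (2)(3)(4) / ((1 - 3)(1 + 3)) = 24/(-8) = -3
Hence T_3(x) = 4 x^3 - 3 x.

T_3(x); series = 4 x^3 - 3 x


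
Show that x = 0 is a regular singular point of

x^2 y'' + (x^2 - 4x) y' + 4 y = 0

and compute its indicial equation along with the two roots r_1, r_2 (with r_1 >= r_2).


Divide by x^2 to reach normal form y'' + P_1(x) y' + P_2(x) y = 0 with P_1(x) = 1 - 4/x and P_2(x) = 4/x^2.
x = 0 is a singular point because the y'-coefficient 1 - 4/x has a pole at x = 0 and the y-coefficient 4/x^2 has a pole at x = 0.
It is a regular singular point because x P_1(x) = p(x) = x - 4 and x^2 P_2(x) = q(x) = 4 are polynomials, hence analytic at x = 0.
p(0) = -4,  q(0) = 4.
Indicial equation: r(r-1) + p(0) r + q(0) = 0, i.e. r^2 + (p(0) - 1) r + q(0) = 0, i.e. r^2 - 5 r + 4 = 0.
Discriminant: (-5)^2 - 4(4) = 9, so r = (5 ± 3)/2.
Solving: r_1 = 4, r_2 = 1.

indicial: r^2 - 5 r + 4 = 0; roots r_1 = 4, r_2 = 1


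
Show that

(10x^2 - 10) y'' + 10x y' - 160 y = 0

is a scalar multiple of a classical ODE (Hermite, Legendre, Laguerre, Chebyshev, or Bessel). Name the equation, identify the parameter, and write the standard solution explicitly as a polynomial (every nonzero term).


All three coefficients share the factor -10; dividing through by -10 gives  (1 - x^2) y'' - x y' + 16 y = 0.
This matches the Chebyshev equation (1 - x^2) y'' - x y' + n^2 y = 0 (note the -x y' term, not -2x y') with n^2 = 16, so n = 4; the polynomial solution is T_4(x).
With y = sum_k a_k x^k, matching x^k gives (k+2)(k+1) a_{k+2} = (k^2 - n^2) a_k = (k - 4)(k + 4) a_k. The right side vanishes at k = 4, so the series with the parity of 4 terminates at degree 4.
Standard normalization: leading coefficient of T_n is 2^(n-1), so a_4 = 2^3 = 8. Work downward with a_k = (k+1)(k+2) a_{k+2} / ((k - 4)(k + 4)):
  a_2 = (3)(4)(8) / ((2 - 4)(2 + 4)) = 96/(-12) = -8
  a_0 = (1)(2)(-8) / ((0 - 4)(0 + 4)) = -16/(-16) = 1
Hence T_4(x) = 8 x^4 - 8 x^2 + 1.

T_4(x); series = 8 x^4 - 8 x^2 + 1


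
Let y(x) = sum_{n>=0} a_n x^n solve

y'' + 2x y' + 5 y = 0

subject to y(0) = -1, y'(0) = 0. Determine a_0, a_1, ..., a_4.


Ansatz: y(x) = sum_{n>=0} a_n x^n, so y'(x) = sum_{n>=1} n a_n x^(n-1) and y''(x) = sum_{n>=2} n(n-1) a_n x^(n-2).
Substitute into P(x) y'' + Q(x) y' + R(x) y = 0 with P(x) = 1, Q(x) = 2x, R(x) = 5, and match powers of x.
Initial conditions: a_0 = -1, a_1 = 0.
Setting the coefficient of each power of x to zero and solving order by order (substituting the coefficients already found):
  x^0: 2 a_2 + 5 a_0 = 0  ->  2 a_2 = -5 a_0 = 5  ->  a_2 = 5/2
  x^1: 6 a_3 + 7 a_1 = 0  ->  6 a_3 = -7 a_1 = 0  ->  a_3 = 0
  x^2: 12 a_4 + 9 a_2 = 0  ->  12 a_4 = -9 a_2 = -45/2  ->  a_4 = -15/8
Truncated series: y(x) = -1 + (5/2) x^2 - (15/8) x^4 + O(x^5).

a_0 = -1; a_1 = 0; a_2 = 5/2; a_3 = 0; a_4 = -15/8


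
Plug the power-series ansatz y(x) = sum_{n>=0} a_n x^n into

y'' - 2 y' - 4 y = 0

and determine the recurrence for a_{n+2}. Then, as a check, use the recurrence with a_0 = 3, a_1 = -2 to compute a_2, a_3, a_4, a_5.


Substitute y = sum_n a_n x^n.
y''(x) has coefficient (n+2)(n+1) a_{n+2} at x^n;
-2 y'(x) has coefficient -2 (n+1) a_{n+1} at x^n;
-4 y(x) has coefficient -4 a_n at x^n.
Matching x^n: (n+2)(n+1) a_{n+2} - 2 (n+1) a_{n+1} - 4 a_n = 0.
Thus a_{n+2} = [2 (n+1) a_{n+1} + 4 a_n] / ((n+1)(n+2)).

Check with a_0 = 3, a_1 = -2 (apply the recurrence for n = 0, 1, 2, 3): a_0 = 3, a_1 = -2, a_2 = 4, a_3 = 4/3, a_4 = 2, a_5 = 16/15.

a_(n+2) = [2 (n+1) a_(n+1) + 4 a_n] / ((n+1)(n+2)); check: a_0 = 3, a_1 = -2, a_2 = 4, a_3 = 4/3, a_4 = 2, a_5 = 16/15


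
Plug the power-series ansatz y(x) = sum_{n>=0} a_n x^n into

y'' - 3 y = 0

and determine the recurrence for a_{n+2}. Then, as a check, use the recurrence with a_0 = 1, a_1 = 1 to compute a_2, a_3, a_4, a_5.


Substitute y = sum_n a_n x^n into y'' + (const) y = 0.
y''(x) = sum_{n>=0} (n+2)(n+1) a_{n+2} x^n.
The ODE becomes sum_n [(n+2)(n+1) a_{n+2} - 3 a_n] x^n = 0.
Setting each coefficient to zero gives the recurrence:
  (n+2)(n+1) a_{n+2} - 3 a_n = 0,
  a_{n+2} = 3 / ((n+1)(n+2)) a_n.

Check with a_0 = 1, a_1 = 1 (apply the recurrence for n = 0, 1, 2, 3): a_0 = 1, a_1 = 1, a_2 = 3/2, a_3 = 1/2, a_4 = 3/8, a_5 = 3/40.

a_{n+2} = 3/((n+1)(n+2)) * a_n; check: a_0 = 1, a_1 = 1, a_2 = 3/2, a_3 = 1/2, a_4 = 3/8, a_5 = 3/40


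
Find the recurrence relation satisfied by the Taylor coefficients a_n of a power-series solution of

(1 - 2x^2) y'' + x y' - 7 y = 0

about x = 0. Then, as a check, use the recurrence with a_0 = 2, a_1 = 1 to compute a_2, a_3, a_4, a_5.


Substitute y = sum_n a_n x^n.
(1 - 2 x^2) y'' contributes (n+2)(n+1) a_{n+2} - 2 n(n-1) a_n at x^n.
x y'(x) contributes n a_n at x^n.
-7 y(x) contributes -7 a_n at x^n.
Matching x^n: (n+2)(n+1) a_{n+2} + (-2 n(n-1) + n - 7) a_n = 0.
Thus a_{n+2} = (2 n(n-1) - n + 7) / ((n+1)(n+2)) * a_n.

Check with a_0 = 2, a_1 = 1 (apply the recurrence for n = 0, 1, 2, 3): a_0 = 2, a_1 = 1, a_2 = 7, a_3 = 1, a_4 = 21/4, a_5 = 4/5.

a_(n+2) = (2 n(n-1) - n + 7) / ((n+1)(n+2)) * a_n; check: a_0 = 2, a_1 = 1, a_2 = 7, a_3 = 1, a_4 = 21/4, a_5 = 4/5


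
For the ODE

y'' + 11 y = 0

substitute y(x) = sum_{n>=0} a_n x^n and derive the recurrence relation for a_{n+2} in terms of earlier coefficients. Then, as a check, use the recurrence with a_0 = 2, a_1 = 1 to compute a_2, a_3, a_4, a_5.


Substitute y = sum_n a_n x^n into y'' + (const) y = 0.
y''(x) = sum_{n>=0} (n+2)(n+1) a_{n+2} x^n.
The ODE becomes sum_n [(n+2)(n+1) a_{n+2} + 11 a_n] x^n = 0.
Setting each coefficient to zero gives the recurrence:
  (n+2)(n+1) a_{n+2} + 11 a_n = 0,
  a_{n+2} = -11 / ((n+1)(n+2)) a_n.

Check with a_0 = 2, a_1 = 1 (apply the recurrence for n = 0, 1, 2, 3): a_0 = 2, a_1 = 1, a_2 = -11, a_3 = -11/6, a_4 = 121/12, a_5 = 121/120.

a_{n+2} = -11/((n+1)(n+2)) * a_n; check: a_0 = 2, a_1 = 1, a_2 = -11, a_3 = -11/6, a_4 = 121/12, a_5 = 121/120


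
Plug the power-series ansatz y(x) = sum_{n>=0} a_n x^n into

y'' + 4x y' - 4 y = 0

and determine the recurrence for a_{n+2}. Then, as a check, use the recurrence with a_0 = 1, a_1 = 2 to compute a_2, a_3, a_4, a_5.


Substitute y = sum_n a_n x^n.
y''(x) has coefficient (n+2)(n+1) a_{n+2} at x^n;
4 x y'(x) has coefficient 4 n a_n at x^n (shift);
-4 y(x) has coefficient -4 a_n at x^n.
Matching x^n: (n+2)(n+1) a_{n+2} + (4n - 4) a_n = 0.
Thus a_{n+2} = (-4n + 4) / ((n+1)(n+2)) * a_n.

Check with a_0 = 1, a_1 = 2 (apply the recurrence for n = 0, 1, 2, 3): a_0 = 1, a_1 = 2, a_2 = 2, a_3 = 0, a_4 = -2/3, a_5 = 0.

a_(n+2) = (-4n + 4) / ((n+1)(n+2)) * a_n; check: a_0 = 1, a_1 = 2, a_2 = 2, a_3 = 0, a_4 = -2/3, a_5 = 0


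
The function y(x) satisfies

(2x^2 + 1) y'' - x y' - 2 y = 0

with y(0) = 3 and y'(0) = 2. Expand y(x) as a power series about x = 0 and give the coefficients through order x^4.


Ansatz: y(x) = sum_{n>=0} a_n x^n, so y'(x) = sum_{n>=1} n a_n x^(n-1) and y''(x) = sum_{n>=2} n(n-1) a_n x^(n-2).
Substitute into P(x) y'' + Q(x) y' + R(x) y = 0 with P(x) = 2x^2 + 1, Q(x) = -x, R(x) = -2, and match powers of x.
Initial conditions: a_0 = 3, a_1 = 2.
Setting the coefficient of each power of x to zero and solving order by order (substituting the coefficients already found):
  x^0: 2 a_2 - 2 a_0 = 0  ->  2 a_2 = 2 a_0 = 6  ->  a_2 = 3
  x^1: 6 a_3 - 3 a_1 = 0  ->  6 a_3 = 3 a_1 = 6  ->  a_3 = 1
  x^2: 12 a_4 = 0  ->  a_4 = 0
Truncated series: y(x) = 3 + 2 x + 3 x^2 + x^3 + O(x^5).

a_0 = 3; a_1 = 2; a_2 = 3; a_3 = 1; a_4 = 0


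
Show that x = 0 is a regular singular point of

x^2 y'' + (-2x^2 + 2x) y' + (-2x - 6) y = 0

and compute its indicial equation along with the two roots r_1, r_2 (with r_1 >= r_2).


Divide by x^2 to reach normal form y'' + P_1(x) y' + P_2(x) y = 0 with P_1(x) = -2 + 2/x and P_2(x) = -2/x - 6/x^2.
x = 0 is a singular point because the y'-coefficient -2 + 2/x has a pole at x = 0 and the y-coefficient -2/x - 6/x^2 has a pole at x = 0.
It is a regular singular point because x P_1(x) = p(x) = 2 - 2x and x^2 P_2(x) = q(x) = -2x - 6 are polynomials, hence analytic at x = 0.
p(0) = 2,  q(0) = -6.
Indicial equation: r(r-1) + p(0) r + q(0) = 0, i.e. r^2 + (p(0) - 1) r + q(0) = 0, i.e. r^2 + 1 r - 6 = 0.
Discriminant: (1)^2 - 4(-6) = 25, so r = (-1 ± 5)/2.
Solving: r_1 = 2, r_2 = -3.

indicial: r^2 + 1 r - 6 = 0; roots r_1 = 2, r_2 = -3


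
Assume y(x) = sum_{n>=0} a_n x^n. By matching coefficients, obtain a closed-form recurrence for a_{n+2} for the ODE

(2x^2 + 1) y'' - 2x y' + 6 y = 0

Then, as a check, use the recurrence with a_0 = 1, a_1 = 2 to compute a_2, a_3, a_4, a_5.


Substitute y = sum_n a_n x^n.
(1 + 2 x^2) y'' contributes (n+2)(n+1) a_{n+2} + 2 n(n-1) a_n at x^n.
-2 x y'(x) contributes -2 n a_n at x^n.
6 y(x) contributes 6 a_n at x^n.
Matching x^n: (n+2)(n+1) a_{n+2} + (2 n(n-1) - 2 n + 6) a_n = 0.
Thus a_{n+2} = (-2 n(n-1) + 2 n - 6) / ((n+1)(n+2)) * a_n.

Check with a_0 = 1, a_1 = 2 (apply the recurrence for n = 0, 1, 2, 3): a_0 = 1, a_1 = 2, a_2 = -3, a_3 = -4/3, a_4 = 3/2, a_5 = 4/5.

a_(n+2) = (-2 n(n-1) + 2 n - 6) / ((n+1)(n+2)) * a_n; check: a_0 = 1, a_1 = 2, a_2 = -3, a_3 = -4/3, a_4 = 3/2, a_5 = 4/5


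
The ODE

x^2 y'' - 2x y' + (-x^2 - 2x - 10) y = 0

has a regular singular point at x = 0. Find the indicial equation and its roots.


Divide by x^2 to reach normal form y'' + P_1(x) y' + P_2(x) y = 0 with P_1(x) = -2/x and P_2(x) = -1 - 2/x - 10/x^2.
x = 0 is a singular point because the y'-coefficient -2/x has a pole at x = 0 and the y-coefficient -1 - 2/x - 10/x^2 has a pole at x = 0.
It is a regular singular point because x P_1(x) = p(x) = -2 and x^2 P_2(x) = q(x) = -x^2 - 2x - 10 are polynomials, hence analytic at x = 0.
p(0) = -2,  q(0) = -10.
Indicial equation: r(r-1) + p(0) r + q(0) = 0, i.e. r^2 + (p(0) - 1) r + q(0) = 0, i.e. r^2 - 3 r - 10 = 0.
Discriminant: (-3)^2 - 4(-10) = 49, so r = (3 ± 7)/2.
Solving: r_1 = 5, r_2 = -2.

indicial: r^2 - 3 r - 10 = 0; roots r_1 = 5, r_2 = -2


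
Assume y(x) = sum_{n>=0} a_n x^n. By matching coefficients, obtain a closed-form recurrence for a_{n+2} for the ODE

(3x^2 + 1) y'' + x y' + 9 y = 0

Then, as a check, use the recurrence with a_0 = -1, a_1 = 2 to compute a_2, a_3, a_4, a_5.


Substitute y = sum_n a_n x^n.
(1 + 3 x^2) y'' contributes (n+2)(n+1) a_{n+2} + 3 n(n-1) a_n at x^n.
x y'(x) contributes n a_n at x^n.
9 y(x) contributes 9 a_n at x^n.
Matching x^n: (n+2)(n+1) a_{n+2} + (3 n(n-1) + n + 9) a_n = 0.
Thus a_{n+2} = (-3 n(n-1) - n - 9) / ((n+1)(n+2)) * a_n.

Check with a_0 = -1, a_1 = 2 (apply the recurrence for n = 0, 1, 2, 3): a_0 = -1, a_1 = 2, a_2 = 9/2, a_3 = -10/3, a_4 = -51/8, a_5 = 5.

a_(n+2) = (-3 n(n-1) - n - 9) / ((n+1)(n+2)) * a_n; check: a_0 = -1, a_1 = 2, a_2 = 9/2, a_3 = -10/3, a_4 = -51/8, a_5 = 5


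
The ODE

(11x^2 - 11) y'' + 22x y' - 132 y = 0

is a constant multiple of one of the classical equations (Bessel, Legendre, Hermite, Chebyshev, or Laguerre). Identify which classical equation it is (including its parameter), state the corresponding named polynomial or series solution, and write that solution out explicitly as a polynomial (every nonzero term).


All three coefficients share the factor -11; dividing through by -11 gives  (1 - x^2) y'' - 2x y' + 12 y = 0.
This matches the Legendre equation (1 - x^2) y'' - 2x y' + n(n+1) y = 0 (note the -2x y' term) with n(n+1) = 12, so n = 3; the polynomial solution is P_3(x).
With y = sum_k a_k x^k, matching x^k gives (k+2)(k+1) a_{k+2} = [k(k+1) - n(n+1)] a_k = (k - 3)(k + 4) a_k. The right side vanishes at k = 3, so the series with the parity of 3 terminates at degree 3.
Standard normalization (P_n(1) = 1): leading coefficient (2n)!/(2^n (n!)^2) = 720/(8*36) = 5/2, so a_3 = 5/2. Work downward with a_k = (k+1)(k+2) a_{k+2} / ((k - 3)(k + 4)):
  a_1 = (2)(3)(5/2) / ((1 - 3)(1 + 4)) = 15/(-10) = -3/2
Hence P_3(x) = 5 x^3/2 - 3 x/2.

P_3(x); series = 5 x^3/2 - 3 x/2


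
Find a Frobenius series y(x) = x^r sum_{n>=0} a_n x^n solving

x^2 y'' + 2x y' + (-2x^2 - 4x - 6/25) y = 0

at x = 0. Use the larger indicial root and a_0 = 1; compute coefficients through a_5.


Write in Frobenius form y'' + (p(x)/x) y' + (q(x)/x^2) y = 0:
  p(x) = 2,  q(x) = -2x^2 - 4x - 6/25.
Indicial equation: r(r-1) + (2) r + (-6/25) = 0 -> roots r_1 = 1/5, r_2 = -6/5.
Take r = r_1 = 1/5. Let y(x) = x^r sum_{n>=0} a_n x^n with a_0 = 1.
Substitute y = x^r sum a_n x^n and match x^{r+n}. The recurrence is
  D(n) a_n - 4 a_{n-1} - 2 a_{n-2} = 0,  where D(n) = (r+n)(r+n-1) + (2)(r+n) + (-6/25).
  a_n = [4 a_{n-1} + 2 a_{n-2}] / D(n).
Since the indicial polynomial factors as (r - r_1)(r - r_2), D(n) = (r_1 + n - r_1)(r_1 + n - r_2) = n(n + 7/5).
Evaluating step by step (a_0 = 1):
  n = 1: D(1) = 1(1 + 7/5) = 12/5; numerator = 4(1) = 4; a_1 = (4)/(12/5) = 5/3
  n = 2: D(2) = 2(2 + 7/5) = 34/5; numerator = 4(5/3) + 2(1) = 26/3; a_2 = (26/3)/(34/5) = 65/51
  n = 3: D(3) = 3(3 + 7/5) = 66/5; numerator = 4(65/51) + 2(5/3) = 430/51; a_3 = (430/51)/(66/5) = 1075/1683
  n = 4: D(4) = 4(4 + 7/5) = 108/5; numerator = 4(1075/1683) + 2(65/51) = 8590/1683; a_4 = (8590/1683)/(108/5) = 21475/90882
  n = 5: D(5) = 5(5 + 7/5) = 32; numerator = 4(21475/90882) + 2(1075/1683) = 101000/45441; a_5 = (101000/45441)/(32) = 12625/181764

r = 1/5; a_0 = 1; a_1 = 5/3; a_2 = 65/51; a_3 = 1075/1683; a_4 = 21475/90882; a_5 = 12625/181764


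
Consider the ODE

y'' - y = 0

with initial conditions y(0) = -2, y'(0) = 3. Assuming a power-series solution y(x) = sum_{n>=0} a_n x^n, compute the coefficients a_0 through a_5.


Ansatz: y(x) = sum_{n>=0} a_n x^n, so y'(x) = sum_{n>=1} n a_n x^(n-1) and y''(x) = sum_{n>=2} n(n-1) a_n x^(n-2).
Substitute into P(x) y'' + Q(x) y' + R(x) y = 0 with P(x) = 1, Q(x) = 0, R(x) = -1, and match powers of x.
Initial conditions: a_0 = -2, a_1 = 3.
Setting the coefficient of each power of x to zero and solving order by order (substituting the coefficients already found):
  x^0: 2 a_2 - a_0 = 0  ->  2 a_2 = a_0 = -2  ->  a_2 = -1
  x^1: 6 a_3 - a_1 = 0  ->  6 a_3 = a_1 = 3  ->  a_3 = 1/2
  x^2: 12 a_4 - a_2 = 0  ->  12 a_4 = a_2 = -1  ->  a_4 = -1/12
  x^3: 20 a_5 - a_3 = 0  ->  20 a_5 = a_3 = 1/2  ->  a_5 = 1/40
Truncated series: y(x) = -2 + 3 x - x^2 + (1/2) x^3 - (1/12) x^4 + (1/40) x^5 + O(x^6).

a_0 = -2; a_1 = 3; a_2 = -1; a_3 = 1/2; a_4 = -1/12; a_5 = 1/40


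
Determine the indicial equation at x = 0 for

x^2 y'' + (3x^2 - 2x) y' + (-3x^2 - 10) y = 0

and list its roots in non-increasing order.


Divide by x^2 to reach normal form y'' + P_1(x) y' + P_2(x) y = 0 with P_1(x) = 3 - 2/x and P_2(x) = -3 - 10/x^2.
x = 0 is a singular point because the y'-coefficient 3 - 2/x has a pole at x = 0 and the y-coefficient -3 - 10/x^2 has a pole at x = 0.
It is a regular singular point because x P_1(x) = p(x) = 3x - 2 and x^2 P_2(x) = q(x) = -3x^2 - 10 are polynomials, hence analytic at x = 0.
p(0) = -2,  q(0) = -10.
Indicial equation: r(r-1) + p(0) r + q(0) = 0, i.e. r^2 + (p(0) - 1) r + q(0) = 0, i.e. r^2 - 3 r - 10 = 0.
Discriminant: (-3)^2 - 4(-10) = 49, so r = (3 ± 7)/2.
Solving: r_1 = 5, r_2 = -2.

indicial: r^2 - 3 r - 10 = 0; roots r_1 = 5, r_2 = -2


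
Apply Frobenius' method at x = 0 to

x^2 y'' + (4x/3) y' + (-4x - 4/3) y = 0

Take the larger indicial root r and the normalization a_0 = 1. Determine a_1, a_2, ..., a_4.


Write in Frobenius form y'' + (p(x)/x) y' + (q(x)/x^2) y = 0:
  p(x) = 4/3,  q(x) = -4x - 4/3.
Indicial equation: r(r-1) + (4/3) r + (-4/3) = 0 -> roots r_1 = 1, r_2 = -4/3.
Take r = r_1 = 1. Let y(x) = x^r sum_{n>=0} a_n x^n with a_0 = 1.
Substitute y = x^r sum a_n x^n and match x^{r+n}. The recurrence is
  D(n) a_n - 4 a_{n-1} = 0,  where D(n) = (r+n)(r+n-1) + (4/3)(r+n) + (-4/3).
  a_n = 4 / D(n) * a_{n-1}.
Since the indicial polynomial factors as (r - r_1)(r - r_2), D(n) = (r_1 + n - r_1)(r_1 + n - r_2) = n(n + 7/3).
Evaluating step by step (a_0 = 1):
  n = 1: D(1) = 1(1 + 7/3) = 10/3; numerator = 4(1) = 4; a_1 = (4)/(10/3) = 6/5
  n = 2: D(2) = 2(2 + 7/3) = 26/3; numerator = 4(6/5) = 24/5; a_2 = (24/5)/(26/3) = 36/65
  n = 3: D(3) = 3(3 + 7/3) = 16; numerator = 4(36/65) = 144/65; a_3 = (144/65)/(16) = 9/65
  n = 4: D(4) = 4(4 + 7/3) = 76/3; numerator = 4(9/65) = 36/65; a_4 = (36/65)/(76/3) = 27/1235

r = 1; a_0 = 1; a_1 = 6/5; a_2 = 36/65; a_3 = 9/65; a_4 = 27/1235


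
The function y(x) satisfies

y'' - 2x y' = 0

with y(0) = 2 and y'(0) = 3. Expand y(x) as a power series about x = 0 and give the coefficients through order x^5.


Ansatz: y(x) = sum_{n>=0} a_n x^n, so y'(x) = sum_{n>=1} n a_n x^(n-1) and y''(x) = sum_{n>=2} n(n-1) a_n x^(n-2).
Substitute into P(x) y'' + Q(x) y' + R(x) y = 0 with P(x) = 1, Q(x) = -2x, R(x) = 0, and match powers of x.
Initial conditions: a_0 = 2, a_1 = 3.
Setting the coefficient of each power of x to zero and solving order by order (substituting the coefficients already found):
  x^0: 2 a_2 = 0  ->  a_2 = 0
  x^1: 6 a_3 - 2 a_1 = 0  ->  6 a_3 = 2 a_1 = 6  ->  a_3 = 1
  x^2: 12 a_4 - 4 a_2 = 0  ->  12 a_4 = 4 a_2 = 0  ->  a_4 = 0
  x^3: 20 a_5 - 6 a_3 = 0  ->  20 a_5 = 6 a_3 = 6  ->  a_5 = 3/10
Truncated series: y(x) = 2 + 3 x + x^3 + (3/10) x^5 + O(x^6).

a_0 = 2; a_1 = 3; a_2 = 0; a_3 = 1; a_4 = 0; a_5 = 3/10
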